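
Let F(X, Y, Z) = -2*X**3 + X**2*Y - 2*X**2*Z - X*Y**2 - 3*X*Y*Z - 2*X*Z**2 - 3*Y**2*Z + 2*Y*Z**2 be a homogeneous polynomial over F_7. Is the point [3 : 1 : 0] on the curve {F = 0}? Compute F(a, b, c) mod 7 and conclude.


F(3,1,0) ≡ 1 (mod 7); P is NOT on the curve.

Evaluate F(3, 1, 0) term-by-term (mod 7).
  -2*X**3 ↦ -2·27·1·1 = -54
  X**2*Y ↦ 1·9·1·1 = 9
  -2*X**2*Z ↦ -2·9·1·0 = 0
  -X*Y**2 ↦ -1·3·1·1 = -3
  -3*X*Y*Z ↦ -3·3·1·0 = 0
  -2*X*Z**2 ↦ -2·3·1·0 = 0
  -3*Y**2*Z ↦ -3·1·1·0 = 0
  2*Y*Z**2 ↦ 2·1·1·0 = 0
Sum: F(3, 1, 0) = (-54) + (9) + (0) + (-3) + (0) + (0) + (0) + (0) = -48.
Reducing mod 7: -48 ≡ 1 (mod 7).
Since F(a, b, c) ≡ 1 ≠ 0 (mod 7), P does NOT lie on the curve.


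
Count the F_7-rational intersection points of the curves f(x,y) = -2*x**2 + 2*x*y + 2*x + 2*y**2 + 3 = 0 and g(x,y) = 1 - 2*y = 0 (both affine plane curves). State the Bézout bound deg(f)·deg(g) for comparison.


Common zeros: {(0, 4), (5, 4)}; count = 2; Bézout bound = 2.

deg(f) = 2, deg(g) = 1, so Bézout bound = 2.
Scan x ∈ F_7. For each x, list the y ∈ F_7 with f(x, y) ≡ 0 and those with g(x, y) ≡ 0 (mod 7); the common zeros in that column are the intersection.
  x = 0: f ≡ 0 at y ∈ {3, 4}; g ≡ 0 at y ∈ {4}; common: {4}.
  x = 1: f ≡ 0 at y ∈ {1, 5}; g ≡ 0 at y ∈ {4}; common: ∅.
  x = 2: f ≡ 0 at y ∈ ∅; g ≡ 0 at y ∈ {4}; common: ∅.
  x = 3: f ≡ 0 at y ∈ ∅; g ≡ 0 at y ∈ {4}; common: ∅.
  x = 4: f ≡ 0 at y ∈ {0, 3}; g ≡ 0 at y ∈ {4}; common: ∅.
  x = 5: f ≡ 0 at y ∈ {4, 5}; g ≡ 0 at y ∈ {4}; common: {4}.
  x = 6: f ≡ 0 at y ∈ ∅; g ≡ 0 at y ∈ {4}; common: ∅.
Collecting: common zeros = {(0, 4), (5, 4)}, so the count is 2.
Comparison with the Bézout bound: 2 ≤ 2 = deg(f)·deg(g), as expected for curves with no common component (the bound is attained).


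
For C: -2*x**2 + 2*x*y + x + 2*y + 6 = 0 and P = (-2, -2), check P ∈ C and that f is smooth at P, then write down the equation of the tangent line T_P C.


Tangent line at P: 5*x - 2*y + 6 = 0.

Step 1: f(-2, -2) = 0, so P lies on C.
Step 2: partial derivatives
  f_x(x, y) = -4*x + 2*y + 1, f_y(x, y) = 2*x + 2.
  f_x(P) = 5, f_y(P) = -2 (gradient nonzero, so P is smooth).
Step 3: tangent line at P: 5·(x − -2) + -2·(y − -2) = 0.
Expanding: 5*x - 2*y + 6 = 0.


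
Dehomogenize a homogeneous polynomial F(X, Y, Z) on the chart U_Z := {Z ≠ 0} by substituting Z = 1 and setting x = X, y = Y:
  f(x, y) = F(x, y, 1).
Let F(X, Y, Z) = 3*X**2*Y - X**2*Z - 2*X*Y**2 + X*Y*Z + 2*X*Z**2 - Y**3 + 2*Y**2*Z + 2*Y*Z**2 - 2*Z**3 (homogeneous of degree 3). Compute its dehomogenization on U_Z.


f(x, y) = 3*x**2*y - x**2 - 2*x*y**2 + x*y + 2*x - y**3 + 2*y**2 + 2*y - 2

On U_Z we set Z = 1. Each monomial c·X^i·Y^j·Z^k in F becomes c·x^i·y^j·1^k = c·x^i·y^j.
Substituting Z = 1: F(X, Y, 1) = 3*x**2*y - x**2 - 2*x*y**2 + x*y + 2*x - y**3 + 2*y**2 + 2*y - 2.
Note: deg(f) ≤ deg(F) = 3; strict inequality happens when F is divisible by Z (lost terms).


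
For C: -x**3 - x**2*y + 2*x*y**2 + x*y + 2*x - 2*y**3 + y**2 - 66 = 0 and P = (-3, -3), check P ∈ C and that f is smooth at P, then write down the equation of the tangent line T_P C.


Tangent line at P: -28*x - 36*y - 192 = 0.

Step 1: f(-3, -3) = 0, so P lies on C.
Step 2: partial derivatives
  f_x(x, y) = -3*x**2 - 2*x*y + 2*y**2 + y + 2, f_y(x, y) = -x**2 + 4*x*y + x - 6*y**2 + 2*y.
  f_x(P) = -28, f_y(P) = -36 (gradient nonzero, so P is smooth).
Step 3: tangent line at P: -28·(x − -3) + -36·(y − -3) = 0.
Expanding: -28*x - 36*y - 192 = 0.


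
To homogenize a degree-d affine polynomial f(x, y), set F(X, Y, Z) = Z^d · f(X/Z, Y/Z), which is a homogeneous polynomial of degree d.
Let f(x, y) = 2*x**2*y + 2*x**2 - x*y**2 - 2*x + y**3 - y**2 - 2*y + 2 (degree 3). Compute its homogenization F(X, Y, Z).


F(X, Y, Z) = 2*X**2*Y + 2*X**2*Z - X*Y**2 - 2*X*Z**2 + Y**3 - Y**2*Z - 2*Y*Z**2 + 2*Z**3

deg(f) = 3.
Substitute x = X/Z, y = Y/Z into f, then multiply by Z^3.
  monomial 2·x^2·y^1 ↦ 2·X^2·Y^1·Z^0.
  monomial 2·x^2·y^0 ↦ 2·X^2·Y^0·Z^1.
  monomial -1·x^1·y^2 ↦ -1·X^1·Y^2·Z^0.
  monomial -2·x^1·y^0 ↦ -2·X^1·Y^0·Z^2.
  monomial 1·x^0·y^3 ↦ 1·X^0·Y^3·Z^0.
  monomial -1·x^0·y^2 ↦ -1·X^0·Y^2·Z^1.
  monomial -2·x^0·y^1 ↦ -2·X^0·Y^1·Z^2.
  monomial 2·x^0·y^0 ↦ 2·X^0·Y^0·Z^3.
Collecting: F(X, Y, Z) = 2*X**2*Y + 2*X**2*Z - X*Y**2 - 2*X*Z**2 + Y**3 - Y**2*Z - 2*Y*Z**2 + 2*Z**3.


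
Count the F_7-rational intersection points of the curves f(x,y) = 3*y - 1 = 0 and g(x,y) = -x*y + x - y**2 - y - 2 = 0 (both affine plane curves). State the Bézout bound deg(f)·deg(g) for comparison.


Common zeros: {(6, 5)}; count = 1; Bézout bound = 2.

deg(f) = 1, deg(g) = 2, so Bézout bound = 2.
Scan x ∈ F_7. For each x, list the y ∈ F_7 with f(x, y) ≡ 0 and those with g(x, y) ≡ 0 (mod 7); the common zeros in that column are the intersection.
  x = 0: f ≡ 0 at y ∈ {5}; g ≡ 0 at y ∈ {3}; common: ∅.
  x = 1: f ≡ 0 at y ∈ {5}; g ≡ 0 at y ∈ {6}; common: ∅.
  x = 2: f ≡ 0 at y ∈ {5}; g ≡ 0 at y ∈ {0, 4}; common: ∅.
  x = 3: f ≡ 0 at y ∈ {5}; g ≡ 0 at y ∈ ∅; common: ∅.
  x = 4: f ≡ 0 at y ∈ {5}; g ≡ 0 at y ∈ ∅; common: ∅.
  x = 5: f ≡ 0 at y ∈ {5}; g ≡ 0 at y ∈ ∅; common: ∅.
  x = 6: f ≡ 0 at y ∈ {5}; g ≡ 0 at y ∈ {2, 5}; common: {5}.
Collecting: common zeros = {(6, 5)}, so the count is 1.
Comparison with the Bézout bound: 1 ≤ 2 = deg(f)·deg(g), as expected for curves with no common component (the affine F_7-count falls short of the bound because intersections may lie at infinity, over extension fields, or carry multiplicity).


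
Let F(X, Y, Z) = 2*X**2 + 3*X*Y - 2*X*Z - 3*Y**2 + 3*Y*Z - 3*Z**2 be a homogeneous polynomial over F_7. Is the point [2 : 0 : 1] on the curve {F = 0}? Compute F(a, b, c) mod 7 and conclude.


F(2,0,1) ≡ 1 (mod 7); P is NOT on the curve.

Evaluate F(2, 0, 1) term-by-term (mod 7).
  2*X**2 ↦ 2·4·1·1 = 8
  3*X*Y ↦ 3·2·0·1 = 0
  -2*X*Z ↦ -2·2·1·1 = -4
  -3*Y**2 ↦ -3·1·0·1 = 0
  3*Y*Z ↦ 3·1·0·1 = 0
  -3*Z**2 ↦ -3·1·1·1 = -3
Sum: F(2, 0, 1) = (8) + (0) + (-4) + (0) + (0) + (-3) = 1.
Reducing mod 7: 1 ≡ 1 (mod 7).
Since F(a, b, c) ≡ 1 ≠ 0 (mod 7), P does NOT lie on the curve.


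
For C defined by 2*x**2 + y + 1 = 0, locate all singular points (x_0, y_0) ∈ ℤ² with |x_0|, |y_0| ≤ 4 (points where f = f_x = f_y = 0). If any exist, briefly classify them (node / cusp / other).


No singular points in the scanned grid; C is smooth there.

Compute partial derivatives:
  f_x = 4*x.
  f_y = 1.
f_y = 1 is a nonzero constant, so f_y never vanishes: no point (x, y) can satisfy f = f_x = f_y = 0. In particular no (x, y) ∈ {−4, ..., 4}² is singular; the curve is smooth.


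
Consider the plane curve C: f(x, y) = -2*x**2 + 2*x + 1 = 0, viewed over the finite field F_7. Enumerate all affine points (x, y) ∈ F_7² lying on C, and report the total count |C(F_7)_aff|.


Affine F_7-points: ∅; count = 0.

For each of the 49 pairs (x, y) ∈ F_7², evaluate f(x, y) mod 7. Record the zeros.
  x = 0: [0↦1, 1↦1, 2↦1, 3↦1, 4↦1, 5↦1, 6↦1]  zeros at y ∈ ∅
  x = 1: [0↦1, 1↦1, 2↦1, 3↦1, 4↦1, 5↦1, 6↦1]  zeros at y ∈ ∅
  x = 2: [0↦4, 1↦4, 2↦4, 3↦4, 4↦4, 5↦4, 6↦4]  zeros at y ∈ ∅
  x = 3: [0↦3, 1↦3, 2↦3, 3↦3, 4↦3, 5↦3, 6↦3]  zeros at y ∈ ∅
  x = 4: [0↦5, 1↦5, 2↦5, 3↦5, 4↦5, 5↦5, 6↦5]  zeros at y ∈ ∅
  x = 5: [0↦3, 1↦3, 2↦3, 3↦3, 4↦3, 5↦3, 6↦3]  zeros at y ∈ ∅
  x = 6: [0↦4, 1↦4, 2↦4, 3↦4, 4↦4, 5↦4, 6↦4]  zeros at y ∈ ∅
Collecting zeros: affine points = ∅.
Total count |C(F_7)_aff| = 0.


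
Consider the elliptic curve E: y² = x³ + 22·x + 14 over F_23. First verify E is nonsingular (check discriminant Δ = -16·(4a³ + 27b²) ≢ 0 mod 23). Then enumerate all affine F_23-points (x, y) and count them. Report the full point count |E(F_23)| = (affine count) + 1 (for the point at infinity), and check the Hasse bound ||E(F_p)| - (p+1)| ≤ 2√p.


Affine points = {(8, 9), (8, 14), (11, 0), (13, 6), (13, 17), (15, 4), (15, 19), (16, 0), (18, 3), (18, 20), (19, 0), (20, 6), (20, 17), (21, 10), (21, 13)}; affine count = 15; |E(F_23)| = 16.

Discriminant check: Δ ∝ 4a³ + 27b² = 4·22³ + 27·14² = 4·10648 + 27·196 ≡ 21 (mod 23). Nonzero ⇒ E is nonsingular.
For each x ∈ F_23, compute rhs = x³ + 22·x + 14 mod 23, then count y ∈ F_23 with y² ≡ rhs.
  x = 0: rhs = 14, matching y values: none (0 points).
  x = 1: rhs = 14, matching y values: none (0 points).
  x = 2: rhs = 20, matching y values: none (0 points).
  x = 3: rhs = 15, matching y values: none (0 points).
  x = 4: rhs = 5, matching y values: none (0 points).
  x = 5: rhs = 19, matching y values: none (0 points).
  x = 6: rhs = 17, matching y values: none (0 points).
  x = 7: rhs = 5, matching y values: none (0 points).
  x = 8: rhs = 12, matching y values: 9, 14 (2 points).
  x = 9: rhs = 21, matching y values: none (0 points).
  x = 10: rhs = 15, matching y values: none (0 points).
  x = 11: rhs = 0, matching y values: 0 (1 points).
  x = 12: rhs = 5, matching y values: none (0 points).
  x = 13: rhs = 13, matching y values: 6, 17 (2 points).
  x = 14: rhs = 7, matching y values: none (0 points).
  x = 15: rhs = 16, matching y values: 4, 19 (2 points).
  x = 16: rhs = 0, matching y values: 0 (1 points).
  x = 17: rhs = 11, matching y values: none (0 points).
  x = 18: rhs = 9, matching y values: 3, 20 (2 points).
  x = 19: rhs = 0, matching y values: 0 (1 points).
  x = 20: rhs = 13, matching y values: 6, 17 (2 points).
  x = 21: rhs = 8, matching y values: 10, 13 (2 points).
  x = 22: rhs = 14, matching y values: none (0 points).
Total affine count: 15.
Full point count |E(F_23)| = 15 + 1 = 16.
Hasse bound: |16 − (23+1)| = |-8| = 8 ≤ 2√23 ≈ 9.5917 ✓.


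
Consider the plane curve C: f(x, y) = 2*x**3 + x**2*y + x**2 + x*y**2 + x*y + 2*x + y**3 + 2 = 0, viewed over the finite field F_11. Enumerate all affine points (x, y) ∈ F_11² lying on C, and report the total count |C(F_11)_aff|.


Affine F_11-points: {(0, 4), (1, 1), (2, 5), (3, 4), (4, 0), (6, 6), (7, 5), (8, 8), (10, 5)}; count = 9.

For each of the 121 pairs (x, y) ∈ F_11², evaluate f(x, y) mod 11. Record the zeros.
  x = 0: [0↦2, 1↦3, 2↦10, 3↦7, 4↦0, 5↦6, 6↦9, 7↦4, 8↦8, 9↦5, 10↦1]  zeros at y ∈ {4}
  x = 1: [0↦7, 1↦0, 2↦1, 3↦5, 4↦7, 5↦2, 6↦7, 7↦6, 8↦5, 9↦10, 10↦5]  zeros at y ∈ {1}
  x = 2: [0↦4, 1↦2, 2↦10, 3↦1, 4↦3, 5↦0, 6↦9, 7↦3, 8↦10, 9↦3, 10↦10]  zeros at y ∈ {5}
  x = 3: [0↦5, 1↦10, 2↦5, 3↦7, 4↦0, 5↦1, 6↦5, 7↦7, 8↦2, 9↦7, 10↦6]  zeros at y ∈ {4}
  x = 4: [0↦0, 1↦3, 2↦9, 3↦2, 4↦10, 5↦6, 6↦7, 7↦8, 8↦4, 9↦1, 10↦5]  zeros at y ∈ {0}
  x = 5: [0↦1, 1↦4, 2↦1, 3↦9, 4↦1, 5↦5, 6↦5, 7↦7, 8↦6, 9↦8, 10↦8]  zeros at y ∈ ∅
  x = 6: [0↦9, 1↦3, 2↦4, 3↦7, 4↦7, 5↦10, 6↦0, 7↦5, 8↦9, 9↦7, 10↦5]  zeros at y ∈ {6}
  x = 7: [0↦3, 1↦1, 2↦8, 3↦8, 4↦7, 5↦0, 6↦4, 7↦3, 8↦3, 9↦10, 10↦8]  zeros at y ∈ {5}
  x = 8: [0↦6, 1↦10, 2↦3, 3↦2, 4↦2, 5↦9, 6↦7, 7↦2, 8↦0, 9↦7, 10↦7]  zeros at y ∈ {8}
  x = 9: [0↦8, 1↦9, 2↦1, 3↦1, 4↦4, 5↦5, 6↦10, 7↦3, 8↦1, 9↦10, 10↦3]  zeros at y ∈ ∅
  x = 10: [0↦10, 1↦10, 2↦3, 3↦6, 4↦3, 5↦0, 6↦3, 7↦7, 8↦7, 9↦9, 10↦8]  zeros at y ∈ {5}
Collecting zeros: affine points = {(0, 4), (1, 1), (2, 5), (3, 4), (4, 0), (6, 6), (7, 5), (8, 8), (10, 5)}.
Total count |C(F_11)_aff| = 9.


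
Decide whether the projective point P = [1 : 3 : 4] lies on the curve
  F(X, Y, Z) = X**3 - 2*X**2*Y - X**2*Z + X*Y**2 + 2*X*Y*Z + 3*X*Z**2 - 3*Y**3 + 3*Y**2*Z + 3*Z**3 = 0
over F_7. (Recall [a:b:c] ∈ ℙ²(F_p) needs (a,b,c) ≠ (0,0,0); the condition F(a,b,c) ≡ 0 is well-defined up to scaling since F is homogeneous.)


F(1,3,4) ≡ 4 (mod 7); P is NOT on the curve.

Evaluate F(1, 3, 4) term-by-term (mod 7).
  X**3 ↦ 1·1·1·1 = 1
  -2*X**2*Y ↦ -2·1·3·1 = -6
  -X**2*Z ↦ -1·1·1·4 = -4
  X*Y**2 ↦ 1·1·9·1 = 9
  2*X*Y*Z ↦ 2·1·3·4 = 24
  3*X*Z**2 ↦ 3·1·1·16 = 48
  -3*Y**3 ↦ -3·1·27·1 = -81
  3*Y**2*Z ↦ 3·1·9·4 = 108
  3*Z**3 ↦ 3·1·1·64 = 192
Sum: F(1, 3, 4) = (1) + (-6) + (-4) + (9) + (24) + (48) + (-81) + (108) + (192) = 291.
Reducing mod 7: 291 ≡ 4 (mod 7).
Since F(a, b, c) ≡ 4 ≠ 0 (mod 7), P does NOT lie on the curve.


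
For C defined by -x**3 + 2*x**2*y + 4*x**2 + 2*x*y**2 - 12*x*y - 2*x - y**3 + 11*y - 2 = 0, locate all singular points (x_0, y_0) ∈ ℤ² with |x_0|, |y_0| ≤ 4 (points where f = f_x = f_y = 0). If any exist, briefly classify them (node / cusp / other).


Singular points: {(2, 1)}; classification: cusp.

Compute partial derivatives:
  f_x = -3*x**2 + 4*x*y + 8*x + 2*y**2 - 12*y - 2.
  f_y = 2*x**2 + 4*x*y - 12*x - 3*y**2 + 11.
Scan x_0 ∈ {−4, ..., 4}. For each x_0, f_y(x_0, y) is a polynomial in y; find its integer roots y ∈ {−4, ..., 4}, then test f_x and f at those candidates.
  x = -4: f_y(-4, y) = -3*y**2 - 16*y + 91; no integer root y with |y| ≤ 4.
  x = -3: f_y(-3, y) = -3*y**2 - 12*y + 65; no integer root y with |y| ≤ 4.
  x = -2: f_y(-2, y) = -3*y**2 - 8*y + 43; no integer root y with |y| ≤ 4.
  x = -1: f_y(-1, y) = -3*y**2 - 4*y + 25; no integer root y with |y| ≤ 4.
  x = 0: f_y(0, y) = 11 - 3*y**2; no integer root y with |y| ≤ 4.
  x = 1: f_y(1, y) = -3*y**2 + 4*y + 1; no integer root y with |y| ≤ 4.
  x = 2: f_y(2, y) = -3*y**2 + 8*y - 5; vanishes at y ∈ {1}. (2, 1): f_x = 0, f = 0 — SINGULAR.
  x = 3: f_y(3, y) = -3*y**2 + 12*y - 7; no integer root y with |y| ≤ 4.
  x = 4: f_y(4, y) = -3*y**2 + 16*y - 5; no integer root y with |y| ≤ 4.
Only singular point on the grid: (2, 1).
Classify: substitute x = 2 + u, y = 1 + v and expand: f = -u**3 + 2*u**2*v + 2*u*v**2 - v**3 + v**2.
No constant or linear terms (consistent with a singular point). Quadratic part: v**2. Cubic part: -u**3 + 2*u**2*v + 2*u*v**2 - v**3.
The quadratic part v**2 is a perfect square, so there is a single (double) tangent line v = 0, i.e. y = 1. Restricting the cubic part to that line (v = 0) leaves -u**3 ≠ 0, so f is not divisible by v and the branch is v² ≈ u**3 to lowest order — this is a cusp.
Classification: cusp.


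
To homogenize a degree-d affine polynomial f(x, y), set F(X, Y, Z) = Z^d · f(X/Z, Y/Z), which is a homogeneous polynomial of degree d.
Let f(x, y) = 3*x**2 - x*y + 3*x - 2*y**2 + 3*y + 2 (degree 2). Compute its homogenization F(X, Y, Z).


F(X, Y, Z) = 3*X**2 - X*Y + 3*X*Z - 2*Y**2 + 3*Y*Z + 2*Z**2

deg(f) = 2.
Substitute x = X/Z, y = Y/Z into f, then multiply by Z^2.
  monomial 3·x^2·y^0 ↦ 3·X^2·Y^0·Z^0.
  monomial -1·x^1·y^1 ↦ -1·X^1·Y^1·Z^0.
  monomial 3·x^1·y^0 ↦ 3·X^1·Y^0·Z^1.
  monomial -2·x^0·y^2 ↦ -2·X^0·Y^2·Z^0.
  monomial 3·x^0·y^1 ↦ 3·X^0·Y^1·Z^1.
  monomial 2·x^0·y^0 ↦ 2·X^0·Y^0·Z^2.
Collecting: F(X, Y, Z) = 3*X**2 - X*Y + 3*X*Z - 2*Y**2 + 3*Y*Z + 2*Z**2.


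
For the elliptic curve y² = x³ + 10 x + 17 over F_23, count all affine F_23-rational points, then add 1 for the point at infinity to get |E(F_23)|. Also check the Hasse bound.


Affine points = {(4, 11), (4, 12), (5, 10), (5, 13), (7, 4), (7, 19), (9, 10), (9, 13), (10, 6), (10, 17), (11, 3), (11, 20), (12, 5), (12, 18), (14, 7), (14, 16), (15, 0), (16, 8), (16, 15), (18, 7), (18, 16), (20, 11), (20, 12), (21, 9), (21, 14), (22, 11), (22, 12)}; affine count = 27; |E(F_23)| = 28.

Discriminant check: Δ ∝ 4a³ + 27b² = 4·10³ + 27·17² = 4·1000 + 27·289 ≡ 4 (mod 23). Nonzero ⇒ E is nonsingular.
For each x ∈ F_23, compute rhs = x³ + 10·x + 17 mod 23, then count y ∈ F_23 with y² ≡ rhs.
  x = 0: rhs = 17, matching y values: none (0 points).
  x = 1: rhs = 5, matching y values: none (0 points).
  x = 2: rhs = 22, matching y values: none (0 points).
  x = 3: rhs = 5, matching y values: none (0 points).
  x = 4: rhs = 6, matching y values: 11, 12 (2 points).
  x = 5: rhs = 8, matching y values: 10, 13 (2 points).
  x = 6: rhs = 17, matching y values: none (0 points).
  x = 7: rhs = 16, matching y values: 4, 19 (2 points).
  x = 8: rhs = 11, matching y values: none (0 points).
  x = 9: rhs = 8, matching y values: 10, 13 (2 points).
  x = 10: rhs = 13, matching y values: 6, 17 (2 points).
  x = 11: rhs = 9, matching y values: 3, 20 (2 points).
  x = 12: rhs = 2, matching y values: 5, 18 (2 points).
  x = 13: rhs = 21, matching y values: none (0 points).
  x = 14: rhs = 3, matching y values: 7, 16 (2 points).
  x = 15: rhs = 0, matching y values: 0 (1 points).
  x = 16: rhs = 18, matching y values: 8, 15 (2 points).
  x = 17: rhs = 17, matching y values: none (0 points).
  x = 18: rhs = 3, matching y values: 7, 16 (2 points).
  x = 19: rhs = 5, matching y values: none (0 points).
  x = 20: rhs = 6, matching y values: 11, 12 (2 points).
  x = 21: rhs = 12, matching y values: 9, 14 (2 points).
  x = 22: rhs = 6, matching y values: 11, 12 (2 points).
Total affine count: 27.
Full point count |E(F_23)| = 27 + 1 = 28.
Hasse bound: |28 − (23+1)| = |4| = 4 ≤ 2√23 ≈ 9.5917 ✓.


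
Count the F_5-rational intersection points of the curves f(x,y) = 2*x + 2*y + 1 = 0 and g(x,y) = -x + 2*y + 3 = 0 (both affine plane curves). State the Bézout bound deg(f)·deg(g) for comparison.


Common zeros: {(4, 3)}; count = 1; Bézout bound = 1.

deg(f) = 1, deg(g) = 1, so Bézout bound = 1.
Scan x ∈ F_5. For each x, list the y ∈ F_5 with f(x, y) ≡ 0 and those with g(x, y) ≡ 0 (mod 5); the common zeros in that column are the intersection.
  x = 0: f ≡ 0 at y ∈ {2}; g ≡ 0 at y ∈ {1}; common: ∅.
  x = 1: f ≡ 0 at y ∈ {1}; g ≡ 0 at y ∈ {4}; common: ∅.
  x = 2: f ≡ 0 at y ∈ {0}; g ≡ 0 at y ∈ {2}; common: ∅.
  x = 3: f ≡ 0 at y ∈ {4}; g ≡ 0 at y ∈ {0}; common: ∅.
  x = 4: f ≡ 0 at y ∈ {3}; g ≡ 0 at y ∈ {3}; common: {3}.
Collecting: common zeros = {(4, 3)}, so the count is 1.
Comparison with the Bézout bound: 1 ≤ 1 = deg(f)·deg(g), as expected for curves with no common component (the bound is attained).


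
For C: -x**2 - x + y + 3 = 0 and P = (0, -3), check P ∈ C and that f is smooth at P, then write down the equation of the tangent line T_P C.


Tangent line at P: -x + y + 3 = 0.

Step 1: f(0, -3) = 0, so P lies on C.
Step 2: partial derivatives
  f_x(x, y) = -2*x - 1, f_y(x, y) = 1.
  f_x(P) = -1, f_y(P) = 1 (gradient nonzero, so P is smooth).
Step 3: tangent line at P: -1·(x − 0) + 1·(y − -3) = 0.
Expanding: -x + y + 3 = 0.


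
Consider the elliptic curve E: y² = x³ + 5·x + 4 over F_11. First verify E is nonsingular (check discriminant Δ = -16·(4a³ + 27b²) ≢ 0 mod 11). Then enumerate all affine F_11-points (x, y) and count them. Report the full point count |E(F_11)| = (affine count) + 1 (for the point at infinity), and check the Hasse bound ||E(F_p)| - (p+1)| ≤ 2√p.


Affine points = {(0, 2), (0, 9), (2, 0), (4, 0), (5, 0), (10, 3), (10, 8)}; affine count = 7; |E(F_11)| = 8.

Discriminant check: Δ ∝ 4a³ + 27b² = 4·5³ + 27·4² = 4·125 + 27·16 ≡ 8 (mod 11). Nonzero ⇒ E is nonsingular.
For each x ∈ F_11, compute rhs = x³ + 5·x + 4 mod 11, then count y ∈ F_11 with y² ≡ rhs.
  x = 0: rhs = 4, matching y values: 2, 9 (2 points).
  x = 1: rhs = 10, matching y values: none (0 points).
  x = 2: rhs = 0, matching y values: 0 (1 points).
  x = 3: rhs = 2, matching y values: none (0 points).
  x = 4: rhs = 0, matching y values: 0 (1 points).
  x = 5: rhs = 0, matching y values: 0 (1 points).
  x = 6: rhs = 8, matching y values: none (0 points).
  x = 7: rhs = 8, matching y values: none (0 points).
  x = 8: rhs = 6, matching y values: none (0 points).
  x = 9: rhs = 8, matching y values: none (0 points).
  x = 10: rhs = 9, matching y values: 3, 8 (2 points).
Total affine count: 7.
Full point count |E(F_11)| = 7 + 1 = 8.
Hasse bound: |8 − (11+1)| = |-4| = 4 ≤ 2√11 ≈ 6.6332 ✓.


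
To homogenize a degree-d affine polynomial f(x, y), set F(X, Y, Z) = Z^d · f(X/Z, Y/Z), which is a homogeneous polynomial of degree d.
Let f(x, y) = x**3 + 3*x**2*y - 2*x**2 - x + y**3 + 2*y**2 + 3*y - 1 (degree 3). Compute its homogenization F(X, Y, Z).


F(X, Y, Z) = X**3 + 3*X**2*Y - 2*X**2*Z - X*Z**2 + Y**3 + 2*Y**2*Z + 3*Y*Z**2 - Z**3

deg(f) = 3.
Substitute x = X/Z, y = Y/Z into f, then multiply by Z^3.
  monomial 1·x^3·y^0 ↦ 1·X^3·Y^0·Z^0.
  monomial 3·x^2·y^1 ↦ 3·X^2·Y^1·Z^0.
  monomial -2·x^2·y^0 ↦ -2·X^2·Y^0·Z^1.
  monomial -1·x^1·y^0 ↦ -1·X^1·Y^0·Z^2.
  monomial 1·x^0·y^3 ↦ 1·X^0·Y^3·Z^0.
  monomial 2·x^0·y^2 ↦ 2·X^0·Y^2·Z^1.
  monomial 3·x^0·y^1 ↦ 3·X^0·Y^1·Z^2.
  monomial -1·x^0·y^0 ↦ -1·X^0·Y^0·Z^3.
Collecting: F(X, Y, Z) = X**3 + 3*X**2*Y - 2*X**2*Z - X*Z**2 + Y**3 + 2*Y**2*Z + 3*Y*Z**2 - Z**3.


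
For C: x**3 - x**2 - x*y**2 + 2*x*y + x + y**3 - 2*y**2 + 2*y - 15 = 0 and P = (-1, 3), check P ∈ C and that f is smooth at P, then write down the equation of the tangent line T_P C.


Tangent line at P: 3*x + 21*y - 60 = 0.

Step 1: f(-1, 3) = 0, so P lies on C.
Step 2: partial derivatives
  f_x(x, y) = 3*x**2 - 2*x - y**2 + 2*y + 1, f_y(x, y) = -2*x*y + 2*x + 3*y**2 - 4*y + 2.
  f_x(P) = 3, f_y(P) = 21 (gradient nonzero, so P is smooth).
Step 3: tangent line at P: 3·(x − -1) + 21·(y − 3) = 0.
Expanding: 3*x + 21*y - 60 = 0.


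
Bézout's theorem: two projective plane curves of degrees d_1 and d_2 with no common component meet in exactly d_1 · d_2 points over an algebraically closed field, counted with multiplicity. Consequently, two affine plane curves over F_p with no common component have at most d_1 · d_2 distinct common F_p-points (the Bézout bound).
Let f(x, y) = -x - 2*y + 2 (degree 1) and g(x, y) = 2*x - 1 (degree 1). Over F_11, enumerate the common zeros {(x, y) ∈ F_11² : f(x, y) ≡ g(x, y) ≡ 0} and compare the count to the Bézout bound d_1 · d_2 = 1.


Common zeros: {(6, 9)}; count = 1; Bézout bound = 1.

deg(f) = 1, deg(g) = 1, so Bézout bound = 1.
Scan x ∈ F_11. For each x, list the y ∈ F_11 with f(x, y) ≡ 0 and those with g(x, y) ≡ 0 (mod 11); the common zeros in that column are the intersection.
  x = 0: f ≡ 0 at y ∈ {1}; g ≡ 0 at y ∈ ∅; common: ∅.
  x = 1: f ≡ 0 at y ∈ {6}; g ≡ 0 at y ∈ ∅; common: ∅.
  x = 2: f ≡ 0 at y ∈ {0}; g ≡ 0 at y ∈ ∅; common: ∅.
  x = 3: f ≡ 0 at y ∈ {5}; g ≡ 0 at y ∈ ∅; common: ∅.
  x = 4: f ≡ 0 at y ∈ {10}; g ≡ 0 at y ∈ ∅; common: ∅.
  x = 5: f ≡ 0 at y ∈ {4}; g ≡ 0 at y ∈ ∅; common: ∅.
  x = 6: f ≡ 0 at y ∈ {9}; g ≡ 0 at y ∈ {0, 1, 2, 3, 4, 5, 6, 7, 8, 9, 10}; common: {9}.
  x = 7: f ≡ 0 at y ∈ {3}; g ≡ 0 at y ∈ ∅; common: ∅.
  x = 8: f ≡ 0 at y ∈ {8}; g ≡ 0 at y ∈ ∅; common: ∅.
  x = 9: f ≡ 0 at y ∈ {2}; g ≡ 0 at y ∈ ∅; common: ∅.
  x = 10: f ≡ 0 at y ∈ {7}; g ≡ 0 at y ∈ ∅; common: ∅.
Collecting: common zeros = {(6, 9)}, so the count is 1.
Comparison with the Bézout bound: 1 ≤ 1 = deg(f)·deg(g), as expected for curves with no common component (the bound is attained).


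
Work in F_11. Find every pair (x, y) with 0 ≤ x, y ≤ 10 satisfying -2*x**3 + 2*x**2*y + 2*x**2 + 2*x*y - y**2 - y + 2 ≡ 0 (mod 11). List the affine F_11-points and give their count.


Affine F_11-points: {(0, 1), (0, 9), (2, 4), (2, 7), (4, 8), (4, 9), (5, 0), (5, 4), (6, 8), (6, 9), (7, 6), (9, 4), (9, 10), (10, 2), (10, 8)}; count = 15.

For each of the 121 pairs (x, y) ∈ F_11², evaluate f(x, y) mod 11. Record the zeros.
  x = 0: [0↦2, 1↦0, 2↦7, 3↦1, 4↦4, 5↦5, 6↦4, 7↦1, 8↦7, 9↦0, 10↦2]  zeros at y ∈ {1, 9}
  x = 1: [0↦2, 1↦4, 2↦4, 3↦2, 4↦9, 5↦3, 6↦6, 7↦7, 8↦6, 9↦3, 10↦9]  zeros at y ∈ ∅
  x = 2: [0↦5, 1↦4, 2↦1, 3↦7, 4↦0, 5↦2, 6↦2, 7↦0, 8↦7, 9↦1, 10↦4]  zeros at y ∈ {4, 7}
  x = 3: [0↦10, 1↦10, 2↦8, 3↦4, 4↦9, 5↦1, 6↦2, 7↦1, 8↦9, 9↦4, 10↦8]  zeros at y ∈ ∅
  x = 4: [0↦5, 1↦10, 2↦2, 3↦3, 4↦2, 5↦10, 6↦5, 7↦9, 8↦0, 9↦0, 10↦9]  zeros at y ∈ {8, 9}
  x = 5: [0↦0, 1↦3, 2↦4, 3↦3, 4↦0, 5↦6, 6↦10, 7↦1, 8↦1, 9↦10, 10↦6]  zeros at y ∈ {0, 4}
  x = 6: [0↦5, 1↦10, 2↦2, 3↦3, 4↦2, 5↦10, 6↦5, 7↦9, 8↦0, 9↦0, 10↦9]  zeros at y ∈ {8, 9}
  x = 7: [0↦8, 1↦8, 2↦6, 3↦2, 4↦7, 5↦10, 6↦0, 7↦10, 8↦7, 9↦2, 10↦6]  zeros at y ∈ {6}
  x = 8: [0↦8, 1↦7, 2↦4, 3↦10, 4↦3, 5↦5, 6↦5, 7↦3, 8↦10, 9↦4, 10↦7]  zeros at y ∈ ∅
  x = 9: [0↦4, 1↦6, 2↦6, 3↦4, 4↦0, 5↦5, 6↦8, 7↦9, 8↦8, 9↦5, 10↦0]  zeros at y ∈ {4, 10}
  x = 10: [0↦6, 1↦4, 2↦0, 3↦5, 4↦8, 5↦9, 6↦8, 7↦5, 8↦0, 9↦4, 10↦6]  zeros at y ∈ {2, 8}
Collecting zeros: affine points = {(0, 1), (0, 9), (2, 4), (2, 7), (4, 8), (4, 9), (5, 0), (5, 4), (6, 8), (6, 9), (7, 6), (9, 4), (9, 10), (10, 2), (10, 8)}.
Total count |C(F_11)_aff| = 15.


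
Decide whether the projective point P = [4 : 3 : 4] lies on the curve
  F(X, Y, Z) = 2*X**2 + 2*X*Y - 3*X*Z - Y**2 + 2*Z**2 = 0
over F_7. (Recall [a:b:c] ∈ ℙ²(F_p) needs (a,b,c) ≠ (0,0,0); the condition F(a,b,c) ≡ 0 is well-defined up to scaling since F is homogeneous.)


F(4,3,4) ≡ 3 (mod 7); P is NOT on the curve.

Evaluate F(4, 3, 4) term-by-term (mod 7).
  2*X**2 ↦ 2·16·1·1 = 32
  2*X*Y ↦ 2·4·3·1 = 24
  -3*X*Z ↦ -3·4·1·4 = -48
  -Y**2 ↦ -1·1·9·1 = -9
  2*Z**2 ↦ 2·1·1·16 = 32
Sum: F(4, 3, 4) = (32) + (24) + (-48) + (-9) + (32) = 31.
Reducing mod 7: 31 ≡ 3 (mod 7).
Since F(a, b, c) ≡ 3 ≠ 0 (mod 7), P does NOT lie on the curve.


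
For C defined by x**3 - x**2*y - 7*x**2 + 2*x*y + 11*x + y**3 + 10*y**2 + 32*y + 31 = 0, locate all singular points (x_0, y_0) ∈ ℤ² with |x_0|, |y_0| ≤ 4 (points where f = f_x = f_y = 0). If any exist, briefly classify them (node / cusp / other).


Singular points: {(1, -3)}; classification: node.

Compute partial derivatives:
  f_x = 3*x**2 - 2*x*y - 14*x + 2*y + 11.
  f_y = -x**2 + 2*x + 3*y**2 + 20*y + 32.
Scan x_0 ∈ {−4, ..., 4}. For each x_0, f_y(x_0, y) is a polynomial in y; find its integer roots y ∈ {−4, ..., 4}, then test f_x and f at those candidates.
  x = -4: f_y(-4, y) = 3*y**2 + 20*y + 8; no integer root y with |y| ≤ 4.
  x = -3: f_y(-3, y) = 3*y**2 + 20*y + 17; vanishes at y ∈ {-1}. (-3, -1): f_x = 72 ≠ 0.
  x = -2: f_y(-2, y) = 3*y**2 + 20*y + 24; no integer root y with |y| ≤ 4.
  x = -1: f_y(-1, y) = 3*y**2 + 20*y + 29; no integer root y with |y| ≤ 4.
  x = 0: f_y(0, y) = 3*y**2 + 20*y + 32; vanishes at y ∈ {-4}. (0, -4): f_x = 3 ≠ 0.
  x = 1: f_y(1, y) = 3*y**2 + 20*y + 33; vanishes at y ∈ {-3}. (1, -3): f_x = 0, f = 0 — SINGULAR.
  x = 2: f_y(2, y) = 3*y**2 + 20*y + 32; vanishes at y ∈ {-4}. (2, -4): f_x = 3 ≠ 0.
  x = 3: f_y(3, y) = 3*y**2 + 20*y + 29; no integer root y with |y| ≤ 4.
  x = 4: f_y(4, y) = 3*y**2 + 20*y + 24; no integer root y with |y| ≤ 4.
Only singular point on the grid: (1, -3).
Classify: substitute x = 1 + u, y = -3 + v and expand: f = u**3 - u**2*v - u**2 + v**3 + v**2.
No constant or linear terms (consistent with a singular point). Quadratic part: -u**2 + v**2. Cubic part: u**3 - u**2*v + v**3.
The quadratic part v**2 - u**2 = (v − u)(v + u) splits into two distinct linear factors, so there are two distinct tangent lines y − -3 = ±(x − 1) — this is a node (ordinary double point).
Classification: node.


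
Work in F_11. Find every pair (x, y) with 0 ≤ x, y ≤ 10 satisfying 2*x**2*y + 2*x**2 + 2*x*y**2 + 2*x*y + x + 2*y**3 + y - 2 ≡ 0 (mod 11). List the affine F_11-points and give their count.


Affine F_11-points: {(0, 3), (0, 5), (1, 3), (2, 2), (5, 2), (5, 5), (5, 10), (7, 7), (8, 1), (9, 4), (10, 1), (10, 4), (10, 7)}; count = 13.

For each of the 121 pairs (x, y) ∈ F_11², evaluate f(x, y) mod 11. Record the zeros.
  x = 0: [0↦9, 1↦1, 2↦5, 3↦0, 4↦9, 5↦0, 6↦7, 7↦9, 8↦7, 9↦2, 10↦6]  zeros at y ∈ {3, 5}
  x = 1: [0↦1, 1↦10, 2↦2, 3↦0, 4↦5, 5↦7, 6↦7, 7↦6, 8↦5, 9↦5, 10↦7]  zeros at y ∈ {3}
  x = 2: [0↦8, 1↦5, 2↦0, 3↦5, 4↦10, 5↦5, 6↦2, 7↦2, 8↦6, 9↦4, 10↦8]  zeros at y ∈ {2}
  x = 3: [0↦8, 1↦8, 2↦10, 3↦4, 4↦2, 5↦5, 6↦3, 7↦8, 8↦10, 9↦10, 10↦9]  zeros at y ∈ ∅
  x = 4: [0↦1, 1↦8, 2↦10, 3↦8, 4↦3, 5↦7, 6↦10, 7↦2, 8↦6, 9↦1, 10↦10]  zeros at y ∈ ∅
  x = 5: [0↦9, 1↦5, 2↦0, 3↦6, 4↦2, 5↦0, 6↦1, 7↦6, 8↦5, 9↦10, 10↦0]  zeros at y ∈ {2, 5, 10}
  x = 6: [0↦10, 1↦10, 2↦2, 3↦9, 4↦10, 5↦6, 6↦9, 7↦9, 8↦7, 9↦4, 10↦1]  zeros at y ∈ ∅
  x = 7: [0↦4, 1↦1, 2↦5, 3↦6, 4↦5, 5↦3, 6↦1, 7↦0, 8↦1, 9↦5, 10↦2]  zeros at y ∈ {7}
  x = 8: [0↦2, 1↦0, 2↦9, 3↦8, 4↦9, 5↦2, 6↦10, 7↦1, 8↦9, 9↦2, 10↦3]  zeros at y ∈ {1}
  x = 9: [0↦4, 1↦7, 2↦3, 3↦4, 4↦0, 5↦3, 6↦3, 7↦1, 8↦9, 9↦6, 10↦4]  zeros at y ∈ {4}
  x = 10: [0↦10, 1↦0, 2↦9, 3↦5, 4↦0, 5↦6, 6↦2, 7↦0, 8↦1, 9↦6, 10↦5]  zeros at y ∈ {1, 4, 7}
Collecting zeros: affine points = {(0, 3), (0, 5), (1, 3), (2, 2), (5, 2), (5, 5), (5, 10), (7, 7), (8, 1), (9, 4), (10, 1), (10, 4), (10, 7)}.
Total count |C(F_11)_aff| = 13.


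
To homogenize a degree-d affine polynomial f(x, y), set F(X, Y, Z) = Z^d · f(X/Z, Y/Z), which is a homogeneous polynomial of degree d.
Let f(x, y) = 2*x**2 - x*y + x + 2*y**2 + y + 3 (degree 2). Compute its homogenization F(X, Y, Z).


F(X, Y, Z) = 2*X**2 - X*Y + X*Z + 2*Y**2 + Y*Z + 3*Z**2

deg(f) = 2.
Substitute x = X/Z, y = Y/Z into f, then multiply by Z^2.
  monomial 2·x^2·y^0 ↦ 2·X^2·Y^0·Z^0.
  monomial -1·x^1·y^1 ↦ -1·X^1·Y^1·Z^0.
  monomial 1·x^1·y^0 ↦ 1·X^1·Y^0·Z^1.
  monomial 2·x^0·y^2 ↦ 2·X^0·Y^2·Z^0.
  monomial 1·x^0·y^1 ↦ 1·X^0·Y^1·Z^1.
  monomial 3·x^0·y^0 ↦ 3·X^0·Y^0·Z^2.
Collecting: F(X, Y, Z) = 2*X**2 - X*Y + X*Z + 2*Y**2 + Y*Z + 3*Z**2.


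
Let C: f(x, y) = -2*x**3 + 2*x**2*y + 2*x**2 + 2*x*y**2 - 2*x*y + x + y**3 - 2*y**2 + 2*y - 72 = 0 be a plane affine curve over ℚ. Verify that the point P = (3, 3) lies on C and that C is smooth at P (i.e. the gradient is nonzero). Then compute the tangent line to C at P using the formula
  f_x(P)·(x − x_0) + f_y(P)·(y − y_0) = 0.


Tangent line at P: 7*x + 65*y - 216 = 0.

Step 1: f(3, 3) = 0, so P lies on C.
Step 2: partial derivatives
  f_x(x, y) = -6*x**2 + 4*x*y + 4*x + 2*y**2 - 2*y + 1, f_y(x, y) = 2*x**2 + 4*x*y - 2*x + 3*y**2 - 4*y + 2.
  f_x(P) = 7, f_y(P) = 65 (gradient nonzero, so P is smooth).
Step 3: tangent line at P: 7·(x − 3) + 65·(y − 3) = 0.
Expanding: 7*x + 65*y - 216 = 0.


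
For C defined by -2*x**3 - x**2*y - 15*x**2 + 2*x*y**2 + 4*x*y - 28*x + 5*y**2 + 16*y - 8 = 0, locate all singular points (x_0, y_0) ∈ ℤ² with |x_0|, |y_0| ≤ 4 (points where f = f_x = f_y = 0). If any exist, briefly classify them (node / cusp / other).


Singular points: {(-2, -2)}; classification: node.

Compute partial derivatives:
  f_x = -6*x**2 - 2*x*y - 30*x + 2*y**2 + 4*y - 28.
  f_y = -x**2 + 4*x*y + 4*x + 10*y + 16.
Scan x_0 ∈ {−4, ..., 4}. For each x_0, f_y(x_0, y) is a polynomial in y; find its integer roots y ∈ {−4, ..., 4}, then test f_x and f at those candidates.
  x = -4: f_y(-4, y) = -6*y - 16; no integer root y with |y| ≤ 4.
  x = -3: f_y(-3, y) = -2*y - 5; no integer root y with |y| ≤ 4.
  x = -2: f_y(-2, y) = 2*y + 4; vanishes at y ∈ {-2}. (-2, -2): f_x = 0, f = 0 — SINGULAR.
  x = -1: f_y(-1, y) = 6*y + 11; no integer root y with |y| ≤ 4.
  x = 0: f_y(0, y) = 10*y + 16; no integer root y with |y| ≤ 4.
  x = 1: f_y(1, y) = 14*y + 19; no integer root y with |y| ≤ 4.
  x = 2: f_y(2, y) = 18*y + 20; no integer root y with |y| ≤ 4.
  x = 3: f_y(3, y) = 22*y + 19; no integer root y with |y| ≤ 4.
  x = 4: f_y(4, y) = 26*y + 16; no integer root y with |y| ≤ 4.
Only singular point on the grid: (-2, -2).
Classify: substitute x = -2 + u, y = -2 + v and expand: f = -2*u**3 - u**2*v - u**2 + 2*u*v**2 + v**2.
No constant or linear terms (consistent with a singular point). Quadratic part: -u**2 + v**2. Cubic part: -2*u**3 - u**2*v + 2*u*v**2.
The quadratic part v**2 - u**2 = (v − u)(v + u) splits into two distinct linear factors, so there are two distinct tangent lines y − -2 = ±(x − -2) — this is a node (ordinary double point).
Classification: node.


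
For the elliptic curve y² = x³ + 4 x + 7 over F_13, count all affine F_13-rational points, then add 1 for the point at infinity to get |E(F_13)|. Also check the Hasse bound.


Affine points = {(1, 5), (1, 8), (2, 6), (2, 7), (4, 3), (4, 10), (5, 3), (5, 10), (6, 0), (7, 1), (7, 12), (11, 2), (11, 11)}; affine count = 13; |E(F_13)| = 14.

Discriminant check: Δ ∝ 4a³ + 27b² = 4·4³ + 27·7² = 4·64 + 27·49 ≡ 6 (mod 13). Nonzero ⇒ E is nonsingular.
For each x ∈ F_13, compute rhs = x³ + 4·x + 7 mod 13, then count y ∈ F_13 with y² ≡ rhs.
  x = 0: rhs = 7, matching y values: none (0 points).
  x = 1: rhs = 12, matching y values: 5, 8 (2 points).
  x = 2: rhs = 10, matching y values: 6, 7 (2 points).
  x = 3: rhs = 7, matching y values: none (0 points).
  x = 4: rhs = 9, matching y values: 3, 10 (2 points).
  x = 5: rhs = 9, matching y values: 3, 10 (2 points).
  x = 6: rhs = 0, matching y values: 0 (1 points).
  x = 7: rhs = 1, matching y values: 1, 12 (2 points).
  x = 8: rhs = 5, matching y values: none (0 points).
  x = 9: rhs = 5, matching y values: none (0 points).
  x = 10: rhs = 7, matching y values: none (0 points).
  x = 11: rhs = 4, matching y values: 2, 11 (2 points).
  x = 12: rhs = 2, matching y values: none (0 points).
Total affine count: 13.
Full point count |E(F_13)| = 13 + 1 = 14.
Hasse bound: |14 − (13+1)| = |0| = 0 ≤ 2√13 ≈ 7.2111 ✓.


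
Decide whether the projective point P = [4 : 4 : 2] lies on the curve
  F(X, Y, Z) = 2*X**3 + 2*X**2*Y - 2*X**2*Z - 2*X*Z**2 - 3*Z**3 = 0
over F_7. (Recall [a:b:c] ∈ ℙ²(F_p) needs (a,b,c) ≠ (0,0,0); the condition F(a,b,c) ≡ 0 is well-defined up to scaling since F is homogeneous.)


F(4,4,2) ≡ 3 (mod 7); P is NOT on the curve.

Evaluate F(4, 4, 2) term-by-term (mod 7).
  2*X**3 ↦ 2·64·1·1 = 128
  2*X**2*Y ↦ 2·16·4·1 = 128
  -2*X**2*Z ↦ -2·16·1·2 = -64
  -2*X*Z**2 ↦ -2·4·1·4 = -32
  -3*Z**3 ↦ -3·1·1·8 = -24
Sum: F(4, 4, 2) = (128) + (128) + (-64) + (-32) + (-24) = 136.
Reducing mod 7: 136 ≡ 3 (mod 7).
Since F(a, b, c) ≡ 3 ≠ 0 (mod 7), P does NOT lie on the curve.


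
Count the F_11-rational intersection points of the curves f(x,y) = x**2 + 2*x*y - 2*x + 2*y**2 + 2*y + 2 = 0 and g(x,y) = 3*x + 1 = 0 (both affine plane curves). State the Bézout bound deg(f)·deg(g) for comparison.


Common zeros: {(7, 1), (7, 2)}; count = 2; Bézout bound = 2.

deg(f) = 2, deg(g) = 1, so Bézout bound = 2.
Scan x ∈ F_11. For each x, list the y ∈ F_11 with f(x, y) ≡ 0 and those with g(x, y) ≡ 0 (mod 11); the common zeros in that column are the intersection.
  x = 0: f ≡ 0 at y ∈ ∅; g ≡ 0 at y ∈ ∅; common: ∅.
  x = 1: f ≡ 0 at y ∈ ∅; g ≡ 0 at y ∈ ∅; common: ∅.
  x = 2: f ≡ 0 at y ∈ {2, 6}; g ≡ 0 at y ∈ ∅; common: ∅.
  x = 3: f ≡ 0 at y ∈ ∅; g ≡ 0 at y ∈ ∅; common: ∅.
  x = 4: f ≡ 0 at y ∈ {1, 5}; g ≡ 0 at y ∈ ∅; common: ∅.
  x = 5: f ≡ 0 at y ∈ ∅; g ≡ 0 at y ∈ ∅; common: ∅.
  x = 6: f ≡ 0 at y ∈ ∅; g ≡ 0 at y ∈ ∅; common: ∅.
  x = 7: f ≡ 0 at y ∈ {1, 2}; g ≡ 0 at y ∈ {0, 1, 2, 3, 4, 5, 6, 7, 8, 9, 10}; common: {1, 2}.
  x = 8: f ≡ 0 at y ∈ {4, 9}; g ≡ 0 at y ∈ ∅; common: ∅.
  x = 9: f ≡ 0 at y ∈ {3, 9}; g ≡ 0 at y ∈ ∅; common: ∅.
  x = 10: f ≡ 0 at y ∈ {5, 6}; g ≡ 0 at y ∈ ∅; common: ∅.
Collecting: common zeros = {(7, 1), (7, 2)}, so the count is 2.
Comparison with the Bézout bound: 2 ≤ 2 = deg(f)·deg(g), as expected for curves with no common component (the bound is attained).


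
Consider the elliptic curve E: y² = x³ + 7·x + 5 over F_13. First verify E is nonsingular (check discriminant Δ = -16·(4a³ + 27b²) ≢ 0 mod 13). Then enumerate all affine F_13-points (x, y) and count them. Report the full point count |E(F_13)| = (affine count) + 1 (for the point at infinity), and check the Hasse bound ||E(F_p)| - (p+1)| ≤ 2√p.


Affine points = {(1, 0), (2, 1), (2, 12), (3, 1), (3, 12), (5, 3), (5, 10), (6, 4), (6, 9), (8, 1), (8, 12), (9, 2), (9, 11), (10, 3), (10, 10), (11, 3), (11, 10), (12, 6), (12, 7)}; affine count = 19; |E(F_13)| = 20.

Discriminant check: Δ ∝ 4a³ + 27b² = 4·7³ + 27·5² = 4·343 + 27·25 ≡ 6 (mod 13). Nonzero ⇒ E is nonsingular.
For each x ∈ F_13, compute rhs = x³ + 7·x + 5 mod 13, then count y ∈ F_13 with y² ≡ rhs.
  x = 0: rhs = 5, matching y values: none (0 points).
  x = 1: rhs = 0, matching y values: 0 (1 points).
  x = 2: rhs = 1, matching y values: 1, 12 (2 points).
  x = 3: rhs = 1, matching y values: 1, 12 (2 points).
  x = 4: rhs = 6, matching y values: none (0 points).
  x = 5: rhs = 9, matching y values: 3, 10 (2 points).
  x = 6: rhs = 3, matching y values: 4, 9 (2 points).
  x = 7: rhs = 7, matching y values: none (0 points).
  x = 8: rhs = 1, matching y values: 1, 12 (2 points).
  x = 9: rhs = 4, matching y values: 2, 11 (2 points).
  x = 10: rhs = 9, matching y values: 3, 10 (2 points).
  x = 11: rhs = 9, matching y values: 3, 10 (2 points).
  x = 12: rhs = 10, matching y values: 6, 7 (2 points).
Total affine count: 19.
Full point count |E(F_13)| = 19 + 1 = 20.
Hasse bound: |20 − (13+1)| = |6| = 6 ≤ 2√13 ≈ 7.2111 ✓.


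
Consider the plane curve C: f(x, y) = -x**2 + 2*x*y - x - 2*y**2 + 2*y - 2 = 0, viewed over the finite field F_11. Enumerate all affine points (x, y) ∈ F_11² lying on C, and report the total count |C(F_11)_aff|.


Affine F_11-points: {(2, 6), (2, 8), (4, 0), (4, 5), (5, 1), (5, 5), (6, 0), (6, 7), (7, 1), (7, 7), (9, 4), (9, 6)}; count = 12.

For each of the 121 pairs (x, y) ∈ F_11², evaluate f(x, y) mod 11. Record the zeros.
  x = 0: [0↦9, 1↦9, 2↦5, 3↦8, 4↦7, 5↦2, 6↦4, 7↦2, 8↦7, 9↦8, 10↦5]  zeros at y ∈ ∅
  x = 1: [0↦7, 1↦9, 2↦7, 3↦1, 4↦2, 5↦10, 6↦3, 7↦3, 8↦10, 9↦2, 10↦1]  zeros at y ∈ ∅
  x = 2: [0↦3, 1↦7, 2↦7, 3↦3, 4↦6, 5↦5, 6↦0, 7↦2, 8↦0, 9↦5, 10↦6]  zeros at y ∈ {6, 8}
  x = 3: [0↦8, 1↦3, 2↦5, 3↦3, 4↦8, 5↦9, 6↦6, 7↦10, 8↦10, 9↦6, 10↦9]  zeros at y ∈ ∅
  x = 4: [0↦0, 1↦8, 2↦1, 3↦1, 4↦8, 5↦0, 6↦10, 7↦5, 8↦7, 9↦5, 10↦10]  zeros at y ∈ {0, 5}
  x = 5: [0↦1, 1↦0, 2↦6, 3↦8, 4↦6, 5↦0, 6↦1, 7↦9, 8↦2, 9↦2, 10↦9]  zeros at y ∈ {1, 5}
  x = 6: [0↦0, 1↦1, 2↦9, 3↦2, 4↦2, 5↦9, 6↦1, 7↦0, 8↦6, 9↦8, 10↦6]  zeros at y ∈ {0, 7}
  x = 7: [0↦8, 1↦0, 2↦10, 3↦5, 4↦7, 5↦5, 6↦10, 7↦0, 8↦8, 9↦1, 10↦1]  zeros at y ∈ {1, 7}
  x = 8: [0↦3, 1↦8, 2↦9, 3↦6, 4↦10, 5↦10, 6↦6, 7↦9, 8↦8, 9↦3, 10↦5]  zeros at y ∈ ∅
  x = 9: [0↦7, 1↦3, 2↦6, 3↦5, 4↦0, 5↦2, 6↦0, 7↦5, 8↦6, 9↦3, 10↦7]  zeros at y ∈ {4, 6}
  x = 10: [0↦9, 1↦7, 2↦1, 3↦2, 4↦10, 5↦3, 6↦3, 7↦10, 8↦2, 9↦1, 10↦7]  zeros at y ∈ ∅
Collecting zeros: affine points = {(2, 6), (2, 8), (4, 0), (4, 5), (5, 1), (5, 5), (6, 0), (6, 7), (7, 1), (7, 7), (9, 4), (9, 6)}.
Total count |C(F_11)_aff| = 12.


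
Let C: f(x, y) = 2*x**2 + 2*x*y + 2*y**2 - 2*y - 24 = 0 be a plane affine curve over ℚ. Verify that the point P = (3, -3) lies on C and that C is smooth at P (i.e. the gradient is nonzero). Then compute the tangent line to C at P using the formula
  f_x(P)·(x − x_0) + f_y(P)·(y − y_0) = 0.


Tangent line at P: 6*x - 8*y - 42 = 0.

Step 1: f(3, -3) = 0, so P lies on C.
Step 2: partial derivatives
  f_x(x, y) = 4*x + 2*y, f_y(x, y) = 2*x + 4*y - 2.
  f_x(P) = 6, f_y(P) = -8 (gradient nonzero, so P is smooth).
Step 3: tangent line at P: 6·(x − 3) + -8·(y − -3) = 0.
Expanding: 6*x - 8*y - 42 = 0.


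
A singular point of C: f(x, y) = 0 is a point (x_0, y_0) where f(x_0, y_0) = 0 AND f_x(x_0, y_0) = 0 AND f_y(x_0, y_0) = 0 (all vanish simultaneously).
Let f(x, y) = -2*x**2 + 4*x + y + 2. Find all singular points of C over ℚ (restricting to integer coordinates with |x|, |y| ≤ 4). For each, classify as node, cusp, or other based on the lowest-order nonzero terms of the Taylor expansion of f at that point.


No singular points in the scanned grid; C is smooth there.

Compute partial derivatives:
  f_x = 4 - 4*x.
  f_y = 1.
f_y = 1 is a nonzero constant, so f_y never vanishes: no point (x, y) can satisfy f = f_x = f_y = 0. In particular no (x, y) ∈ {−4, ..., 4}² is singular; the curve is smooth.
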